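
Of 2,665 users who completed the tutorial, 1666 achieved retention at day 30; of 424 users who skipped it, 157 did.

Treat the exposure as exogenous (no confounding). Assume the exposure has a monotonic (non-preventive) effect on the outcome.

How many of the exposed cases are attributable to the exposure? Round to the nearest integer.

about 679 cases

p₁ = P(outcome | exposed) = 1666/2665 = 0.62514
p₀ = P(outcome | unexposed) = 157/424 = 0.37028
PN = (p₁ − p₀)/p₁ = (0.62514 − 0.37028) / 0.62514 ≈ 0.40768.
Attributable cases ≈ PN × (exposed cases) = 0.40768 × 1666 ≈ 679.20.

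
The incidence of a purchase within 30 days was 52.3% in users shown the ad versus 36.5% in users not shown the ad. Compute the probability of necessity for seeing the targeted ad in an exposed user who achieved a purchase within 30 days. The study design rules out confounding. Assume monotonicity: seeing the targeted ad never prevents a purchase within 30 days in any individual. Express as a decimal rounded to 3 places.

PN ≈ 0.302

p₁ = 0.523, p₀ = 0.365.
Under exogeneity and monotonicity, PN = (p₁ − p₀) / p₁.
PN = (0.523 − 0.365) / 0.523 = 0.158 / 0.523 ≈ 0.3021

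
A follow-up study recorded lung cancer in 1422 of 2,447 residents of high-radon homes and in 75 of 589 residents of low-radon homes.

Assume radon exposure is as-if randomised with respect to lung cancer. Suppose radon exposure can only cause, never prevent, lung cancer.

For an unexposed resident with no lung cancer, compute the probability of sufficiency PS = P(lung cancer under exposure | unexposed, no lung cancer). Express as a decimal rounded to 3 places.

p₁ = P(outcome | exposed) = 1422/2447 = 0.58112
p₀ = P(outcome | unexposed) = 75/589 = 0.12733
Under exogeneity and monotonicity, PS = (p₁ − p₀) / (1 − p₀).
PS = (0.58112 − 0.12733) / (1 − 0.12733) = 0.45379 / 0.87267 ≈ 0.5200

PS ≈ 0.520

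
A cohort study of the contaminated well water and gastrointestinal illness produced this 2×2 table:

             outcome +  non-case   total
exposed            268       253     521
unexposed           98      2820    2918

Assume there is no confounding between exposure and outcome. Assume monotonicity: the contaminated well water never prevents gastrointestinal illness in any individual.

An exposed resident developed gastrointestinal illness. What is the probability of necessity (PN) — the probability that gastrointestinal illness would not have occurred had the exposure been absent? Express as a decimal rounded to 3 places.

PN ≈ 0.935

p₁ = P(outcome | exposed) = 268/521 = 0.5144
p₀ = P(outcome | unexposed) = 98/2918 = 0.033585
Under exogeneity and monotonicity, PN = (p₁ − p₀)/p₁.
PN = (0.5144 − 0.033585) / 0.5144 ≈ 0.9347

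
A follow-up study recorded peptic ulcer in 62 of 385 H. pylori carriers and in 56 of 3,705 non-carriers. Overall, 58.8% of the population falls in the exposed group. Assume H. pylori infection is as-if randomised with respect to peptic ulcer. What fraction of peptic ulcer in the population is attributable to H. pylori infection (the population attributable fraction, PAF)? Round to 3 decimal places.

p₁ = P(outcome | exposed) = 62/385 = 0.16104
p₀ = P(outcome | unexposed) = 56/3705 = 0.015115
Overall risk P(Y=1) = π·p₁ + (1−π)·p₀ = 0.588×0.16104 + 0.412×0.015115 = 0.10092.
Under exogeneity, PAF = [P(Y=1) − p₀] / P(Y=1).
PAF = (0.10092 − 0.015115) / 0.10092 ≈ 0.8502

PAF ≈ 0.850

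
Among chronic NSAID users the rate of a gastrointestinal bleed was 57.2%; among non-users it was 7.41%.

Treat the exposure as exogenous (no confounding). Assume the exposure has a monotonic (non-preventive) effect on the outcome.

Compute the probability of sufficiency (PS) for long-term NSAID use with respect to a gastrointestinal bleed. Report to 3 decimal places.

p₁ = 0.572, p₀ = 0.0741.
Under exogeneity and monotonicity, PS = (p₁ − p₀) / (1 − p₀).
PS = (0.572 − 0.0741) / (1 − 0.0741) = 0.4979 / 0.9259 ≈ 0.5377

PS ≈ 0.538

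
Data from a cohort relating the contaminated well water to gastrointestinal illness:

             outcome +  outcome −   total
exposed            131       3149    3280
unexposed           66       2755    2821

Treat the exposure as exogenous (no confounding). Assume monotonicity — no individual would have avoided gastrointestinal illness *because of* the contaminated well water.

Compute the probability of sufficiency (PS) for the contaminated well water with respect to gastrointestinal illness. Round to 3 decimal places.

PS ≈ 0.017

p₁ = P(outcome | exposed) = 131/3280 = 0.039939
p₀ = P(outcome | unexposed) = 66/2821 = 0.023396
Under exogeneity and monotonicity, PS = (p₁ − p₀)/(1 − p₀).
PS = (0.039939 − 0.023396) / 0.9766 ≈ 0.0169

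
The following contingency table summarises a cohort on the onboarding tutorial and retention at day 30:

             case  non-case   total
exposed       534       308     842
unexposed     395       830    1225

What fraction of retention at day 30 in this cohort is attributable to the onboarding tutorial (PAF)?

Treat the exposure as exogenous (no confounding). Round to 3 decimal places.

PAF ≈ 0.283

p₁ = P(outcome | exposed) = 534/842 = 0.6342
p₀ = P(outcome | unexposed) = 395/1225 = 0.32245
Exposure prevalence π = 842/2067 = 0.40735; overall risk P(Y=1) = 0.44944.
Under exogeneity, PAF = [P(Y=1) − p₀]/P(Y=1).
PAF = (0.44944 − 0.32245) / 0.44944 ≈ 0.2826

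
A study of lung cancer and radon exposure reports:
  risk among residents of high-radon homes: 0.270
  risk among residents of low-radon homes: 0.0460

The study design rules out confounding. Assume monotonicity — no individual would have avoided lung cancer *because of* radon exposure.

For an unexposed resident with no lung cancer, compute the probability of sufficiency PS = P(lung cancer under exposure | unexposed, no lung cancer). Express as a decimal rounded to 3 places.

Let p₁ = 0.27, p₀ = 0.046.
Under exogeneity and monotonicity, PS = (p₁ − p₀) / (1 − p₀).
PS = (0.27 − 0.046) / (1 − 0.046) = 0.224 / 0.954 ≈ 0.2348

PS ≈ 0.235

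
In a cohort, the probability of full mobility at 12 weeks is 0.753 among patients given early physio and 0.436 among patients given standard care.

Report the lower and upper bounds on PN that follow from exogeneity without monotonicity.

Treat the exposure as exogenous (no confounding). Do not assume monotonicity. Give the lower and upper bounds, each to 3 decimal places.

Let p₁ = 0.753, p₀ = 0.436.
Under exogeneity alone the bounds on PN are max{0,(p₁−p₀)/p₁} ≤ PN ≤ min{1,(1−p₀)/p₁}.
  lower = (p₁ − p₀)/p₁ = 0.317 / 0.753 ≈ 0.4210
  upper = min{1, (1 − p₀)/p₁} = 0.564 / 0.753 ≈ 0.7490

0.421 ≤ PN ≤ 0.749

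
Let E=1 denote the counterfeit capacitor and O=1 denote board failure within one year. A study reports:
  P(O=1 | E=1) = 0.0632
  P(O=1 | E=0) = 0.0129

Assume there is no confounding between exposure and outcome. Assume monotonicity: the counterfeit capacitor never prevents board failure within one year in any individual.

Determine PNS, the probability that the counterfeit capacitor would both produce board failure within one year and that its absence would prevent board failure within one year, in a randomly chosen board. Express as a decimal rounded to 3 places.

PNS ≈ 0.050

Let p₁ = 0.0632, p₀ = 0.0129.
Under exogeneity and monotonicity, PNS = p₁ − p₀.
PNS = 0.0632 − 0.0129 = 0.0503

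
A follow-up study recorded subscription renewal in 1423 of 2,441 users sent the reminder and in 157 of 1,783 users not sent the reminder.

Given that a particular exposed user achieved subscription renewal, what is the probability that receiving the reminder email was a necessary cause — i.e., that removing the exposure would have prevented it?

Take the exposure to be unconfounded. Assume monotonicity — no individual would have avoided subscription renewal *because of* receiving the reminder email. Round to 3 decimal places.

p₁ = P(outcome | exposed) = 1423/2441 = 0.58296
p₀ = P(outcome | unexposed) = 157/1783 = 0.088054
Under exogeneity and monotonicity, PN = (p₁ − p₀) / p₁.
PN = (0.58296 − 0.088054) / 0.58296 = 0.4949 / 0.58296 ≈ 0.8490

PN ≈ 0.849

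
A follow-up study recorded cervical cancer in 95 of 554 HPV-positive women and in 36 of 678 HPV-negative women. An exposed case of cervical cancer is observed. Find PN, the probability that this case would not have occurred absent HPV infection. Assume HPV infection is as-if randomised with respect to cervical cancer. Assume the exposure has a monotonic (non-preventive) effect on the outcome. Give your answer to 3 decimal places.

PN ≈ 0.690

p₁ = P(outcome | exposed) = 95/554 = 0.17148
p₀ = P(outcome | unexposed) = 36/678 = 0.053097
Under exogeneity and monotonicity, PN = (p₁ − p₀) / p₁.
PN = (0.17148 − 0.053097) / 0.17148 = 0.11838 / 0.17148 ≈ 0.6904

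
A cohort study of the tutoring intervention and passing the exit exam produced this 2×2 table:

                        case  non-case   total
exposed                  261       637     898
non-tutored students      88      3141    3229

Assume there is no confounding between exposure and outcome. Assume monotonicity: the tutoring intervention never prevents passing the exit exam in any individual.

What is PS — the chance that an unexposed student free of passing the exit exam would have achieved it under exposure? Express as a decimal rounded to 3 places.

PS ≈ 0.271

p₁ = P(outcome | exposed) = 261/898 = 0.29065
p₀ = P(outcome | unexposed) = 88/3229 = 0.027253
Under exogeneity and monotonicity, PS = (p₁ − p₀)/(1 − p₀).
PS = (0.29065 − 0.027253) / 0.97275 ≈ 0.2708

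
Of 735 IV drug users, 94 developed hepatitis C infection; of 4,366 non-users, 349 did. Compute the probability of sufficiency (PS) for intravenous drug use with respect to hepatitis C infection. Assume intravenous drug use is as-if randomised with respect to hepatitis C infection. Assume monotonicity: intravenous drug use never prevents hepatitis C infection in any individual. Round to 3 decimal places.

PS ≈ 0.052

p₁ = P(outcome | exposed) = 94/735 = 0.12789
p₀ = P(outcome | unexposed) = 349/4366 = 0.079936
Under exogeneity and monotonicity, PS = (p₁ − p₀) / (1 − p₀).
PS = (0.12789 − 0.079936) / (1 − 0.079936) = 0.047955 / 0.92006 ≈ 0.0521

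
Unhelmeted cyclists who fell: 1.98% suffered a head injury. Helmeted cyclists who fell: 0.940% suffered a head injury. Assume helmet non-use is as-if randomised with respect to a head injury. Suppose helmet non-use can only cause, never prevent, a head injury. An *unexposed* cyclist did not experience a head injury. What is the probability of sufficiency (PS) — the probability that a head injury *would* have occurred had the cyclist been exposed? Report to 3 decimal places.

PS ≈ 0.010

p₁ = 0.0198, p₀ = 0.0094.
Under exogeneity and monotonicity, PS = (p₁ − p₀) / (1 − p₀).
PS = (0.0198 − 0.0094) / (1 − 0.0094) = 0.0104 / 0.9906 ≈ 0.0105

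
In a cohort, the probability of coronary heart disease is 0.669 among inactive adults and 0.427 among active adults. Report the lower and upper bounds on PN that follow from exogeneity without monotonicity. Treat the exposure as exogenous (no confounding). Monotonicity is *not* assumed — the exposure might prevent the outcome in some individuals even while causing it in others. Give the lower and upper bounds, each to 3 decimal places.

Let p₁ = 0.669, p₀ = 0.427.
Under exogeneity alone the bounds on PN are max{0,(p₁−p₀)/p₁} ≤ PN ≤ min{1,(1−p₀)/p₁}.
  lower = (p₁ − p₀)/p₁ = 0.242 / 0.669 ≈ 0.3617
  upper = min{1, (1 − p₀)/p₁} = 0.573 / 0.669 ≈ 0.8565

0.362 ≤ PN ≤ 0.857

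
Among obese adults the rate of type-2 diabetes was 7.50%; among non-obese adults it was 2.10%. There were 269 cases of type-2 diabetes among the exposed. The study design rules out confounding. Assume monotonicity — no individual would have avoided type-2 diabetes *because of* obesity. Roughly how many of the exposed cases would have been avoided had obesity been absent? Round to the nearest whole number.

about 194 cases

p₁ = 0.075, p₀ = 0.021.
PN = (p₁ − p₀)/p₁ = (0.075 − 0.021) / 0.075 ≈ 0.72000.
Attributable cases ≈ PN × (exposed cases) = 0.72000 × 269 ≈ 193.68.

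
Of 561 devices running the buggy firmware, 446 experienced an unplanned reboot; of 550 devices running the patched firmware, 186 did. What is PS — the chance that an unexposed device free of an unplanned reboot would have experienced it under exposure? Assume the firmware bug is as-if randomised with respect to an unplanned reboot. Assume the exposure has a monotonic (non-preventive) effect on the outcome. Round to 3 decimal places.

p₁ = P(outcome | exposed) = 446/561 = 0.79501
p₀ = P(outcome | unexposed) = 186/550 = 0.33818
Under exogeneity and monotonicity, PS = (p₁ − p₀) / (1 − p₀).
PS = (0.79501 − 0.33818) / (1 − 0.33818) = 0.45683 / 0.66182 ≈ 0.6903

PS ≈ 0.690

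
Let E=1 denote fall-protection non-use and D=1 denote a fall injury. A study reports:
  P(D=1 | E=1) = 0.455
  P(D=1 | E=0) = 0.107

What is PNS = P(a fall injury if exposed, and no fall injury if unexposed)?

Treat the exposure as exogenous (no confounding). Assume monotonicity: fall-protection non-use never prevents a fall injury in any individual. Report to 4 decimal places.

Let p₁ = 0.455, p₀ = 0.107.
Under exogeneity and monotonicity, PNS = p₁ − p₀.
PNS = 0.455 − 0.107 = 0.348

PNS ≈ 0.3480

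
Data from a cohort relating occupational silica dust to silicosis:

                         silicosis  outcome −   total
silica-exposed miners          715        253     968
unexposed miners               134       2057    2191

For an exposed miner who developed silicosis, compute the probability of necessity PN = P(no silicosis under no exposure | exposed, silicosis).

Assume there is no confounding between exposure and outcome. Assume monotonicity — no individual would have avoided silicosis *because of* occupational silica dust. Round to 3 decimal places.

p₁ = P(outcome | exposed) = 715/968 = 0.73864
p₀ = P(outcome | unexposed) = 134/2191 = 0.061159
Under exogeneity and monotonicity, PN = (p₁ − p₀)/p₁.
PN = (0.73864 − 0.061159) / 0.73864 ≈ 0.9172

PN ≈ 0.917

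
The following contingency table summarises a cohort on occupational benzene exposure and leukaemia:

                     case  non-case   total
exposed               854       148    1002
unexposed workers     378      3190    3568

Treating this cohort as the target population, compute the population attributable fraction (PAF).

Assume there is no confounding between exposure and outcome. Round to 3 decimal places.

PAF ≈ 0.607

p₁ = P(outcome | exposed) = 854/1002 = 0.8523
p₀ = P(outcome | unexposed) = 378/3568 = 0.10594
Exposure prevalence π = 1002/4570 = 0.21926; overall risk P(Y=1) = 0.26958.
Under exogeneity, PAF = [P(Y=1) − p₀]/P(Y=1).
PAF = (0.26958 − 0.10594) / 0.26958 ≈ 0.6070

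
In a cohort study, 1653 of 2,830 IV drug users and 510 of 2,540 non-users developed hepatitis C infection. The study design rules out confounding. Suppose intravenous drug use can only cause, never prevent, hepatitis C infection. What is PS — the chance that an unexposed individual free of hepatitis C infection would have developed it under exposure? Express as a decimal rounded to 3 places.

p₁ = P(outcome | exposed) = 1653/2830 = 0.5841
p₀ = P(outcome | unexposed) = 510/2540 = 0.20079
Under exogeneity and monotonicity, PS = (p₁ − p₀) / (1 − p₀).
PS = (0.5841 − 0.20079) / (1 − 0.20079) = 0.38331 / 0.79921 ≈ 0.4796

PS ≈ 0.480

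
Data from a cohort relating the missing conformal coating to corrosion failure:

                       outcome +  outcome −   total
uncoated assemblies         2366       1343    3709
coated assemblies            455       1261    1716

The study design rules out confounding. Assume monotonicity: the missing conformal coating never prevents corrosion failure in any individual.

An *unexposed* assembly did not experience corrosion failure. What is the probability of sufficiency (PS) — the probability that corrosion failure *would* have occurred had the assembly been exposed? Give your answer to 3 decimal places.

PS ≈ 0.507

p₁ = P(outcome | exposed) = 2366/3709 = 0.63791
p₀ = P(outcome | unexposed) = 455/1716 = 0.26515
Under exogeneity and monotonicity, PS = (p₁ − p₀) / (1 − p₀).
PS = (0.63791 − 0.26515) / (1 − 0.26515) = 0.37276 / 0.73485 ≈ 0.5073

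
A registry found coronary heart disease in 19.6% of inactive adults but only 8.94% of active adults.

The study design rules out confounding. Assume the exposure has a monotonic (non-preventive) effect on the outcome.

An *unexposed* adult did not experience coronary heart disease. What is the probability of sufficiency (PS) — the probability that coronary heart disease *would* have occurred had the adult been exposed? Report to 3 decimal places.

p₁ = 0.196, p₀ = 0.0894.
Under exogeneity and monotonicity, PS = (p₁ − p₀) / (1 − p₀).
PS = (0.196 − 0.0894) / (1 − 0.0894) = 0.1066 / 0.9106 ≈ 0.1171

PS ≈ 0.117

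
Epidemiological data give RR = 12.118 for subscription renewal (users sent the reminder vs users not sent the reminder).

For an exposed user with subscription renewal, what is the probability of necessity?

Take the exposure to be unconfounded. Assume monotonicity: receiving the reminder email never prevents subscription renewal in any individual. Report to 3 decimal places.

PN ≈ 0.917

Under exogeneity and monotonicity, PN = (RR − 1) / RR = 1 − 1/RR.
PN = (12.118 − 1) / 12.118 = 11.12 / 12.118 ≈ 0.9175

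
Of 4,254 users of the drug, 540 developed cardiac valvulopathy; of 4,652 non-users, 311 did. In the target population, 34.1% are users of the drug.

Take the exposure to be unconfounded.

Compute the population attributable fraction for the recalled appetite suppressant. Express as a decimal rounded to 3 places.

PAF ≈ 0.235

p₁ = P(outcome | exposed) = 540/4254 = 0.12694
p₀ = P(outcome | unexposed) = 311/4652 = 0.066853
Overall risk P(Y=1) = π·p₁ + (1−π)·p₀ = 0.341×0.12694 + 0.659×0.066853 = 0.087342.
Under exogeneity, PAF = [P(Y=1) − p₀] / P(Y=1).
PAF = (0.087342 − 0.066853) / 0.087342 ≈ 0.2346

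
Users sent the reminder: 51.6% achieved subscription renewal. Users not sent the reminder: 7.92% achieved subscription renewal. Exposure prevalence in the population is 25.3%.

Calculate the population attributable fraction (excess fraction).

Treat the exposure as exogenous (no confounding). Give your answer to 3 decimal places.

PAF ≈ 0.583

p₁ = 0.516, p₀ = 0.0792.
Overall risk P(Y=1) = π·p₁ + (1−π)·p₀ = 0.253×0.516 + 0.747×0.0792 = 0.18971.
Under exogeneity, PAF = [P(Y=1) − p₀] / P(Y=1).
PAF = (0.18971 − 0.0792) / 0.18971 ≈ 0.5825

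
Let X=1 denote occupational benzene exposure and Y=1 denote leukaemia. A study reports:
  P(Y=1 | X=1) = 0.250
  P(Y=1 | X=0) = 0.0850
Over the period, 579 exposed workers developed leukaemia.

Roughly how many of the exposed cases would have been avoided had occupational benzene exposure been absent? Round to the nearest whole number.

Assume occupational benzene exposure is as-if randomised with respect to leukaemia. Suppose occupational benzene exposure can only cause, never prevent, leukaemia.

about 382 cases

Let p₁ = 0.25, p₀ = 0.085.
PN = (p₁ − p₀)/p₁ = (0.25 − 0.085) / 0.25 ≈ 0.66000.
Attributable cases ≈ PN × (exposed cases) = 0.66000 × 579 ≈ 382.14.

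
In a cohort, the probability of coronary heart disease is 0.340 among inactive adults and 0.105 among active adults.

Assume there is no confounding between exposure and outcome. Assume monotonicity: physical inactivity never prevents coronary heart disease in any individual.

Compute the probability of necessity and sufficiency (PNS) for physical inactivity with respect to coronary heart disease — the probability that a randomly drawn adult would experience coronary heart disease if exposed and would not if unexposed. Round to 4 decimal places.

Let p₁ = 0.34, p₀ = 0.105.
Under exogeneity and monotonicity, PNS = p₁ − p₀.
PNS = 0.34 − 0.105 = 0.235

PNS ≈ 0.2350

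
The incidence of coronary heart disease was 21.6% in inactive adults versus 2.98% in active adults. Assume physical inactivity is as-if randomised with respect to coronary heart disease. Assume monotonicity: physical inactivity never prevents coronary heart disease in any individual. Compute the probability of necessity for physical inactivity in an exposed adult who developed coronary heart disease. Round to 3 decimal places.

PN ≈ 0.862

p₁ = 0.216, p₀ = 0.0298.
Under exogeneity and monotonicity, PN = (p₁ − p₀) / p₁.
PN = (0.216 − 0.0298) / 0.216 = 0.1862 / 0.216 ≈ 0.8620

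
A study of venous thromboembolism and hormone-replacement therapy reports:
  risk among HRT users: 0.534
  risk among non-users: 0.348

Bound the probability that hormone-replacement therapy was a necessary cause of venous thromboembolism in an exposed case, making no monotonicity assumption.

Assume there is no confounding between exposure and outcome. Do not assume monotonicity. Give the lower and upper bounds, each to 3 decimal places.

Let p₁ = 0.534, p₀ = 0.348.
Under exogeneity alone the bounds on PN are max{0,(p₁−p₀)/p₁} ≤ PN ≤ min{1,(1−p₀)/p₁}.
  lower = (p₁ − p₀)/p₁ = 0.186 / 0.534 ≈ 0.3483
  upper = min{1, (1 − p₀)/p₁} = 0.652 / 0.534 ≈ 1.2210 → capped at 1

0.348 ≤ PN ≤ 1.000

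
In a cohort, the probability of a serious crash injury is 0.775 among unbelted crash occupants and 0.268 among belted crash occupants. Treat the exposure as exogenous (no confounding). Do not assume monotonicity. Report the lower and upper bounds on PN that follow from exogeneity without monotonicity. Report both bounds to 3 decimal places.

0.654 ≤ PN ≤ 0.945

Let p₁ = 0.775, p₀ = 0.268.
Under exogeneity alone the bounds on PN are max{0,(p₁−p₀)/p₁} ≤ PN ≤ min{1,(1−p₀)/p₁}.
  lower = (p₁ − p₀)/p₁ = 0.507 / 0.775 ≈ 0.6542
  upper = min{1, (1 − p₀)/p₁} = 0.732 / 0.775 ≈ 0.9445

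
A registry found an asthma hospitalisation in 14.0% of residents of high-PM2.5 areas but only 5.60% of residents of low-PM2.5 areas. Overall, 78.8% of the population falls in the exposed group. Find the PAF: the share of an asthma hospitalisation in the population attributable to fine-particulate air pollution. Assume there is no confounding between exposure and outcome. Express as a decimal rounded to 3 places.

PAF ≈ 0.542

p₁ = 0.14, p₀ = 0.056.
Overall risk P(Y=1) = π·p₁ + (1−π)·p₀ = 0.788×0.14 + 0.212×0.056 = 0.12219.
Under exogeneity, PAF = [P(Y=1) − p₀] / P(Y=1).
PAF = (0.12219 − 0.056) / 0.12219 ≈ 0.5417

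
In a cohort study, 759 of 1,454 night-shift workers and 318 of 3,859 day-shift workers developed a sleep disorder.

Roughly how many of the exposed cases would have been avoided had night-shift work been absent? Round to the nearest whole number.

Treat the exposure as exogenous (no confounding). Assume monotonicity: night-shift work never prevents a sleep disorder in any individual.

p₁ = P(outcome | exposed) = 759/1454 = 0.52201
p₀ = P(outcome | unexposed) = 318/3859 = 0.082405
PN = (p₁ − p₀)/p₁ = (0.52201 − 0.082405) / 0.52201 ≈ 0.84214.
Attributable cases ≈ PN × (exposed cases) = 0.84214 × 759 ≈ 639.18.

about 639 cases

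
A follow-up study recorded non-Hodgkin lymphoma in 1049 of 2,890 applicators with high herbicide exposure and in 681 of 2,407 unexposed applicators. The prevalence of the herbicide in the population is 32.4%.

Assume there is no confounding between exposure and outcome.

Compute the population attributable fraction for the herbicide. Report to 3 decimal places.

p₁ = P(outcome | exposed) = 1049/2890 = 0.36298
p₀ = P(outcome | unexposed) = 681/2407 = 0.28292
Overall risk P(Y=1) = π·p₁ + (1−π)·p₀ = 0.324×0.36298 + 0.676×0.28292 = 0.30886.
Under exogeneity, PAF = [P(Y=1) − p₀] / P(Y=1).
PAF = (0.30886 − 0.28292) / 0.30886 ≈ 0.0840

PAF ≈ 0.084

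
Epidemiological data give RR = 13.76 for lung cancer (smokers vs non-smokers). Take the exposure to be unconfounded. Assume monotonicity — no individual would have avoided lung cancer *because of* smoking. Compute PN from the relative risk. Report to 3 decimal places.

PN ≈ 0.927

Under exogeneity and monotonicity, PN = (RR − 1) / RR = 1 − 1/RR.
PN = (13.76 − 1) / 13.76 = 12.76 / 13.76 ≈ 0.9273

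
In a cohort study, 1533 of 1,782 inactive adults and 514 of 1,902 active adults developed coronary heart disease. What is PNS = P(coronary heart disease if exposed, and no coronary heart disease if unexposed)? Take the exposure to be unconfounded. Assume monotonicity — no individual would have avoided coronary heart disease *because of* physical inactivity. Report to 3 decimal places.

p₁ = P(outcome | exposed) = 1533/1782 = 0.86027
p₀ = P(outcome | unexposed) = 514/1902 = 0.27024
Under exogeneity and monotonicity, PNS = p₁ − p₀.
PNS = 0.86027 − 0.27024 = 0.59003

PNS ≈ 0.590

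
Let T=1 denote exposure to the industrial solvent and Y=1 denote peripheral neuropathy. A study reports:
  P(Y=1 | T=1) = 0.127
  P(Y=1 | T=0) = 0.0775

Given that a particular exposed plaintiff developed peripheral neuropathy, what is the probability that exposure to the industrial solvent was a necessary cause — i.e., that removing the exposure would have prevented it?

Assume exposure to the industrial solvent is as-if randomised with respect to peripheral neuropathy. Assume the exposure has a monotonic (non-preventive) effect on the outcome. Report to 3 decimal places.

PN ≈ 0.390

Let p₁ = 0.127, p₀ = 0.0775.
Under exogeneity and monotonicity, PN = (p₁ − p₀) / p₁.
PN = (0.127 − 0.0775) / 0.127 = 0.0495 / 0.127 ≈ 0.3898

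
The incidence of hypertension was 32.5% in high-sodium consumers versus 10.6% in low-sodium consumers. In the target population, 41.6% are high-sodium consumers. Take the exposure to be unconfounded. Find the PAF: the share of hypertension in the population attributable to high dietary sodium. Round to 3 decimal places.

p₁ = 0.325, p₀ = 0.106.
Overall risk P(Y=1) = π·p₁ + (1−π)·p₀ = 0.416×0.325 + 0.584×0.106 = 0.1971.
Under exogeneity, PAF = [P(Y=1) − p₀] / P(Y=1).
PAF = (0.1971 − 0.106) / 0.1971 ≈ 0.4622

PAF ≈ 0.462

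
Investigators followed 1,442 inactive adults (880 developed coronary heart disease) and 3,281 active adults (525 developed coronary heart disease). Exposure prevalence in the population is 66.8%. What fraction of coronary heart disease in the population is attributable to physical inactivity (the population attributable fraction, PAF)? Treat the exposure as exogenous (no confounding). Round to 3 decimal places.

p₁ = P(outcome | exposed) = 880/1442 = 0.61026
p₀ = P(outcome | unexposed) = 525/3281 = 0.16001
Overall risk P(Y=1) = π·p₁ + (1−π)·p₀ = 0.668×0.61026 + 0.332×0.16001 = 0.46078.
Under exogeneity, PAF = [P(Y=1) − p₀] / P(Y=1).
PAF = (0.46078 − 0.16001) / 0.46078 ≈ 0.6527

PAF ≈ 0.653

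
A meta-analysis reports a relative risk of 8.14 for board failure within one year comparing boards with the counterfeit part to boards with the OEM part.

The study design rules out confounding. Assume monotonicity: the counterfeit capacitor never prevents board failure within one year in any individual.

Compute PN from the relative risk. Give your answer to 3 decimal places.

Under exogeneity and monotonicity, PN = (RR − 1) / RR = 1 − 1/RR.
PN = (8.14 − 1) / 8.14 = 7.14 / 8.14 ≈ 0.8771

PN ≈ 0.877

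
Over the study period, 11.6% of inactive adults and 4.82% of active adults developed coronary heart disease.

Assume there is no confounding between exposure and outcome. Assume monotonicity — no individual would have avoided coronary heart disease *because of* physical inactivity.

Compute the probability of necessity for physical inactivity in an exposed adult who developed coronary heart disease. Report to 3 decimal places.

PN ≈ 0.584

p₁ = 0.116, p₀ = 0.0482.
Under exogeneity and monotonicity, PN = (p₁ − p₀) / p₁.
PN = (0.116 − 0.0482) / 0.116 = 0.0678 / 0.116 ≈ 0.5845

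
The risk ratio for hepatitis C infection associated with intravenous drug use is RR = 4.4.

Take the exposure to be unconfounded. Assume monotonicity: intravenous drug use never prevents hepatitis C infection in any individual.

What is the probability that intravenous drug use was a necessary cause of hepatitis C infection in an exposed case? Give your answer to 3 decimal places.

PN ≈ 0.773

Under exogeneity and monotonicity, PN = (RR − 1) / RR = 1 − 1/RR.
PN = (4.4 − 1) / 4.4 = 3.4 / 4.4 ≈ 0.7727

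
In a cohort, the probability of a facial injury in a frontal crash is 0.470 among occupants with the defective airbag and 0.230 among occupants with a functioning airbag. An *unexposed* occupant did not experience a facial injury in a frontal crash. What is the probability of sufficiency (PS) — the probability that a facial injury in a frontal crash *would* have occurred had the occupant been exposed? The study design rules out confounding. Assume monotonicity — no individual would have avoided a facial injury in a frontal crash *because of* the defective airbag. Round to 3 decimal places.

Let p₁ = 0.47, p₀ = 0.23.
Under exogeneity and monotonicity, PS = (p₁ − p₀) / (1 − p₀).
PS = (0.47 − 0.23) / (1 − 0.23) = 0.24 / 0.77 ≈ 0.3117

PS ≈ 0.312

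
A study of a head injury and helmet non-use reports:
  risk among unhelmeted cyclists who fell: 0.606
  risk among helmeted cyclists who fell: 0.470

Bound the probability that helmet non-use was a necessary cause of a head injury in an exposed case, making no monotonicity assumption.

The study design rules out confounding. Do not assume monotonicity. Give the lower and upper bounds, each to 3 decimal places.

Let p₁ = 0.606, p₀ = 0.47.
Under exogeneity alone the bounds on PN are max{0,(p₁−p₀)/p₁} ≤ PN ≤ min{1,(1−p₀)/p₁}.
  lower = (p₁ − p₀)/p₁ = 0.136 / 0.606 ≈ 0.2244
  upper = min{1, (1 − p₀)/p₁} = 0.53 / 0.606 ≈ 0.8746

0.224 ≤ PN ≤ 0.875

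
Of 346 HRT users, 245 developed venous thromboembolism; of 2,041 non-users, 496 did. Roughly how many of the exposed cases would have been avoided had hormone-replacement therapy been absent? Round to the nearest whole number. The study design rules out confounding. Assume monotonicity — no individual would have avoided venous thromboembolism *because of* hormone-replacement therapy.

p₁ = P(outcome | exposed) = 245/346 = 0.70809
p₀ = P(outcome | unexposed) = 496/2041 = 0.24302
PN = (p₁ − p₀)/p₁ = (0.70809 − 0.24302) / 0.70809 ≈ 0.65680.
Attributable cases ≈ PN × (exposed cases) = 0.65680 × 245 ≈ 160.92.

about 161 cases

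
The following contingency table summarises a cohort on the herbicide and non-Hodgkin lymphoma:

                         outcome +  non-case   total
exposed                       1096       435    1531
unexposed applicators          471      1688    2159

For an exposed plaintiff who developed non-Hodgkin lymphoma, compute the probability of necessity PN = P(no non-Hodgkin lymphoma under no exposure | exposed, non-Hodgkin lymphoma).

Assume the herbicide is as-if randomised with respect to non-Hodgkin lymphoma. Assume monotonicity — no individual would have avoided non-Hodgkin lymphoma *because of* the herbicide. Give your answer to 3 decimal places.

p₁ = P(outcome | exposed) = 1096/1531 = 0.71587
p₀ = P(outcome | unexposed) = 471/2159 = 0.21816
Under exogeneity and monotonicity, PN = (p₁ − p₀) / p₁.
PN = (0.71587 − 0.21816) / 0.71587 = 0.49772 / 0.71587 ≈ 0.6953

PN ≈ 0.695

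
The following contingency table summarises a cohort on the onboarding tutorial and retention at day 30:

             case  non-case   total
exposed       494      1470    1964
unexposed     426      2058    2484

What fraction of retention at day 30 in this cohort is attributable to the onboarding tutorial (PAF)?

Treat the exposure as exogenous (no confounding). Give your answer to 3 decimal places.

p₁ = P(outcome | exposed) = 494/1964 = 0.25153
p₀ = P(outcome | unexposed) = 426/2484 = 0.1715
Exposure prevalence π = 1964/4448 = 0.44155; overall risk P(Y=1) = 0.20683.
Under exogeneity, PAF = [P(Y=1) − p₀]/P(Y=1).
PAF = (0.20683 − 0.1715) / 0.20683 ≈ 0.1708

PAF ≈ 0.171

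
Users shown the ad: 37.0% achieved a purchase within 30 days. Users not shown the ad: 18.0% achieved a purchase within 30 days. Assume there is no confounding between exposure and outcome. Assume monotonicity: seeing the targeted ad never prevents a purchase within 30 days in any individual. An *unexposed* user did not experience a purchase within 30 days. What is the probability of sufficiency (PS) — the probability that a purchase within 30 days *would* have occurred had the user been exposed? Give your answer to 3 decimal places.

p₁ = 0.37, p₀ = 0.18.
Under exogeneity and monotonicity, PS = (p₁ − p₀) / (1 − p₀).
PS = (0.37 − 0.18) / (1 − 0.18) = 0.19 / 0.82 ≈ 0.2317

PS ≈ 0.232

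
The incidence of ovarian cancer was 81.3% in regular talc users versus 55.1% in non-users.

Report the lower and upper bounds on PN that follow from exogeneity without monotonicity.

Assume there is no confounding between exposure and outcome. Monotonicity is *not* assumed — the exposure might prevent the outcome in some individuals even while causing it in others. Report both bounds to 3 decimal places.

0.322 ≤ PN ≤ 0.552

p₁ = 0.813, p₀ = 0.551.
Under exogeneity alone the bounds on PN are max{0,(p₁−p₀)/p₁} ≤ PN ≤ min{1,(1−p₀)/p₁}.
  lower = (p₁ − p₀)/p₁ = 0.262 / 0.813 ≈ 0.3223
  upper = min{1, (1 − p₀)/p₁} = 0.449 / 0.813 ≈ 0.5523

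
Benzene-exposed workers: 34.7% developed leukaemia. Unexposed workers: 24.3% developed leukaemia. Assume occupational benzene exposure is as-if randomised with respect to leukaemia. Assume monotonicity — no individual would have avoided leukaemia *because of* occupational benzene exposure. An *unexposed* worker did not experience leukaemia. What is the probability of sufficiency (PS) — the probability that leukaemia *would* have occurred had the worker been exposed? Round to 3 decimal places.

PS ≈ 0.137

p₁ = 0.347, p₀ = 0.243.
Under exogeneity and monotonicity, PS = (p₁ − p₀) / (1 − p₀).
PS = (0.347 − 0.243) / (1 − 0.243) = 0.104 / 0.757 ≈ 0.1374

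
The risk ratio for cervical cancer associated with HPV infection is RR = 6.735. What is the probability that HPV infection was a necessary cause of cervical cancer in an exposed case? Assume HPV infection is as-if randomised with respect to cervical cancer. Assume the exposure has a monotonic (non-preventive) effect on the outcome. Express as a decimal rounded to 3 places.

PN ≈ 0.852

Under exogeneity and monotonicity, PN = (RR − 1) / RR = 1 − 1/RR.
PN = (6.735 − 1) / 6.735 = 5.735 / 6.735 ≈ 0.8515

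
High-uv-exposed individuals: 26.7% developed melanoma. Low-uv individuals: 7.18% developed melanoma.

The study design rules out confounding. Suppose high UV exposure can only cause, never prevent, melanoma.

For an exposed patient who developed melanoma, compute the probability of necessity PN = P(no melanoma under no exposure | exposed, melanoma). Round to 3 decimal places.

p₁ = 0.267, p₀ = 0.0718.
Under exogeneity and monotonicity, PN = (p₁ − p₀) / p₁.
PN = (0.267 − 0.0718) / 0.267 = 0.1952 / 0.267 ≈ 0.7311

PN ≈ 0.731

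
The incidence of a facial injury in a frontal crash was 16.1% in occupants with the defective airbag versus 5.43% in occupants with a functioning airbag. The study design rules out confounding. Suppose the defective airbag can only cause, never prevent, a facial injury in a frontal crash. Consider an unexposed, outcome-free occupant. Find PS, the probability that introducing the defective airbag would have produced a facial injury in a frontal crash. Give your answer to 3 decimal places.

PS ≈ 0.113

p₁ = 0.161, p₀ = 0.0543.
Under exogeneity and monotonicity, PS = (p₁ − p₀) / (1 − p₀).
PS = (0.161 − 0.0543) / (1 − 0.0543) = 0.1067 / 0.9457 ≈ 0.1128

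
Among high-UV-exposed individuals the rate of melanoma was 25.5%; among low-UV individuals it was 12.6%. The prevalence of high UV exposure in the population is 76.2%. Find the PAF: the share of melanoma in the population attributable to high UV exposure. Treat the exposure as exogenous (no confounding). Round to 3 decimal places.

p₁ = 0.255, p₀ = 0.126.
Overall risk P(Y=1) = π·p₁ + (1−π)·p₀ = 0.762×0.255 + 0.238×0.126 = 0.2243.
Under exogeneity, PAF = [P(Y=1) − p₀] / P(Y=1).
PAF = (0.2243 − 0.126) / 0.2243 ≈ 0.4382

PAF ≈ 0.438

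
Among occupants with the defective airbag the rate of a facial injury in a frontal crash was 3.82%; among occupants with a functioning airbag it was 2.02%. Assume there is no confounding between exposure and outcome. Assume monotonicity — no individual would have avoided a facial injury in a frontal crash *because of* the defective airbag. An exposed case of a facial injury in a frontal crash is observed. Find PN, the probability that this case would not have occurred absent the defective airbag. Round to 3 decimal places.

p₁ = 0.0382, p₀ = 0.0202.
Under exogeneity and monotonicity, PN = (p₁ − p₀) / p₁.
PN = (0.0382 − 0.0202) / 0.0382 = 0.018 / 0.0382 ≈ 0.4712

PN ≈ 0.471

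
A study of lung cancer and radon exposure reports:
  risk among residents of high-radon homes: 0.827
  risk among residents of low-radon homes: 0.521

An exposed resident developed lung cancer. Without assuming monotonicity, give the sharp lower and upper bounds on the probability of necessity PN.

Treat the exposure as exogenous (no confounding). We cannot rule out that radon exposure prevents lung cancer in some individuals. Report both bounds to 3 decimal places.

0.370 ≤ PN ≤ 0.579

Let p₁ = 0.827, p₀ = 0.521.
Under exogeneity alone the bounds on PN are max{0,(p₁−p₀)/p₁} ≤ PN ≤ min{1,(1−p₀)/p₁}.
  lower = (p₁ − p₀)/p₁ = 0.306 / 0.827 ≈ 0.3700
  upper = min{1, (1 − p₀)/p₁} = 0.479 / 0.827 ≈ 0.5792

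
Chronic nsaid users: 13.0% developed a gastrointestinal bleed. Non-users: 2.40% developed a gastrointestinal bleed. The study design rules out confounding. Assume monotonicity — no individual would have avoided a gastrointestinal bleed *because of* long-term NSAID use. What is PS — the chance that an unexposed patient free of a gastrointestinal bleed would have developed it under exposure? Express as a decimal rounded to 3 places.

p₁ = 0.13, p₀ = 0.024.
Under exogeneity and monotonicity, PS = (p₁ − p₀) / (1 − p₀).
PS = (0.13 − 0.024) / (1 − 0.024) = 0.106 / 0.976 ≈ 0.1086

PS ≈ 0.109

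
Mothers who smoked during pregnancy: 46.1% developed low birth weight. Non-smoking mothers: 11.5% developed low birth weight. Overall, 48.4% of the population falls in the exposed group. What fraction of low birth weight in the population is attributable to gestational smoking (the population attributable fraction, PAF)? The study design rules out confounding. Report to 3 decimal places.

p₁ = 0.461, p₀ = 0.115.
Overall risk P(Y=1) = π·p₁ + (1−π)·p₀ = 0.484×0.461 + 0.516×0.115 = 0.28246.
Under exogeneity, PAF = [P(Y=1) − p₀] / P(Y=1).
PAF = (0.28246 − 0.115) / 0.28246 ≈ 0.5929

PAF ≈ 0.593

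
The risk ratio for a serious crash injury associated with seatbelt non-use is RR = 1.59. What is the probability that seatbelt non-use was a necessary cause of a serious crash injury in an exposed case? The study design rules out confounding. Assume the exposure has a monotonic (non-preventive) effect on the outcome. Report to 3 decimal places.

PN ≈ 0.371

Under exogeneity and monotonicity, PN = (RR − 1) / RR = 1 − 1/RR.
PN = (1.59 − 1) / 1.59 = 0.59 / 1.59 ≈ 0.3711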